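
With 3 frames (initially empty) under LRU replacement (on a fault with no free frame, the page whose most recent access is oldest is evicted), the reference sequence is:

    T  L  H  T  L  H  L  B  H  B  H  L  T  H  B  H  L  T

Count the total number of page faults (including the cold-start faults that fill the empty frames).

T -> fault, frames {T}
L -> fault, frames {T,L}
H -> fault, frames {T,L,H}
T -> hit
L -> hit
H -> hit
L -> hit
B -> fault, evict T, frames {H,L,B}
H -> hit
B -> hit
H -> hit
L -> hit
T -> fault, evict B, frames {H,L,T}
H -> hit
B -> fault, evict L, frames {T,H,B}
H -> hit
L -> fault, evict T, frames {B,H,L}
T -> fault, evict B, frames {H,L,T}
Page faults: 8.

8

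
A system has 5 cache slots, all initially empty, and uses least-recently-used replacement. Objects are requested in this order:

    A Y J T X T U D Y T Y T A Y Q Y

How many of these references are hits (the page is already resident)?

6

A → miss, frames [A]
Y → miss, frames [A, Y]
J → miss, frames [A, Y, J]
T → miss, frames [A, Y, J, T]
X → miss, frames [A, Y, J, T, X]
T → hit
U → miss, evict A, frames [Y, J, X, T, U]
D → miss, evict Y, frames [J, X, T, U, D]
Y → miss, evict J, frames [X, T, U, D, Y]
T → hit
Y → hit
T → hit
A → miss, evict X, frames [U, D, Y, T, A]
Y → hit
Q → miss, evict U, frames [D, T, A, Y, Q]
Y → hit
Hits: 6.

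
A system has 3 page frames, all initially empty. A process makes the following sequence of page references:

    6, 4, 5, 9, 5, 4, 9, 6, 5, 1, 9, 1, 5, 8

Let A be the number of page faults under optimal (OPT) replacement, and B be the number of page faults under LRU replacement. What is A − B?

-2

Under OPT: F F F F . . . F . F . . . F → 7 faults.
Under LRU: F F F F . . . F F F F . . F → 9 faults.
A − B = 7 − 9 = -2.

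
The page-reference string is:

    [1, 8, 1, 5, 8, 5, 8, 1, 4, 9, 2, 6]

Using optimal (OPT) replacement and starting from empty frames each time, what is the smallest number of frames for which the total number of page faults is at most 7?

f=1: 12 faults
f=2: 8 faults
f=3: 7 faults
f=4: 7 faults
f=5: 7 faults
f=6: 7 faults
f=7: 7 faults
Smallest f with faults ≤ 7 is 3.

3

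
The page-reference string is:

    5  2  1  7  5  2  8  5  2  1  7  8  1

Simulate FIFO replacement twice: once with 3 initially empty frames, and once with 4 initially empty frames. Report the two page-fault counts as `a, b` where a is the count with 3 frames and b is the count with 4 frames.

9, 10

3 frames: F F F F F F F . . F F . . → 9 faults.
4 frames: F F F F . . F F F F F F . → 10 faults.
10 > 9: adding a frame increased faults — Belady's anomaly.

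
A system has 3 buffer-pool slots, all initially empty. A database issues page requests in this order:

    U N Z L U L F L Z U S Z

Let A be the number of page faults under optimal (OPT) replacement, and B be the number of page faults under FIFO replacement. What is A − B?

-1

Under OPT: F F F F . . F . . F F . → 7 faults.
Under FIFO: F F F F F . F . F . F . → 8 faults.
A − B = 7 − 8 = -1.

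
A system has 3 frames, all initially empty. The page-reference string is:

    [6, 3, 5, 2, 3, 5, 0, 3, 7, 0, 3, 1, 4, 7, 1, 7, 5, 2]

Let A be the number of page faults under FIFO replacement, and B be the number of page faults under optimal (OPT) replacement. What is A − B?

1

Under FIFO: F F F F . . F F F . . F F . . . F F → 11 faults.
Under OPT: F F F F . . F . F . . F F . . . F F → 10 faults.
A − B = 11 − 10 = 1.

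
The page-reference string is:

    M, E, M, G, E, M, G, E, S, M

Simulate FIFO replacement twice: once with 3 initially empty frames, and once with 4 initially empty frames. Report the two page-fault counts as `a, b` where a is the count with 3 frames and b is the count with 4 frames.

5, 4

3 frames: F F . F . . . . F F → 5 faults.
4 frames: F F . F . . . . F . → 4 faults.
4 < 5: adding a frame reduced faults, as is typical.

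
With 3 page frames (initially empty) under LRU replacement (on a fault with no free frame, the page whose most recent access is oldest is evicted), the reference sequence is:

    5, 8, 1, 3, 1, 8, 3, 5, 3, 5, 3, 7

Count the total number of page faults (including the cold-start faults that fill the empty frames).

6

5: fault, frames {5}
8: fault, frames {5,8}
1: fault, frames {5,8,1}
3: fault, evict 5, frames {8,1,3}
1: hit
8: hit
3: hit
5: fault, evict 1, frames {8,3,5}
3: hit
5: hit
3: hit
7: fault, evict 8, frames {5,3,7}
Page faults: 6.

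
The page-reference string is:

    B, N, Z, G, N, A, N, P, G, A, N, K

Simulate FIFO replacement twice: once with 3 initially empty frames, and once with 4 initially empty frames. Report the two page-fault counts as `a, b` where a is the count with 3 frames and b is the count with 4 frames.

3 frames: F F F F . F F F F F F F → 11 faults.
4 frames: F F F F . F . F . . F F → 8 faults.
8 < 11: adding a frame reduced faults, as is typical.

11, 8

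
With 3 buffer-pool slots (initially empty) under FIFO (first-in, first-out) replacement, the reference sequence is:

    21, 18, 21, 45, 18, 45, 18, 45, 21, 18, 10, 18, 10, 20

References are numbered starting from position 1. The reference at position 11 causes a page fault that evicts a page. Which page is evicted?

pos 1: 21 -> fault, frames (21)
pos 2: 18 -> fault, frames (21 18)
pos 3: 21 -> hit
pos 4: 45 -> fault, frames (21 18 45)
pos 5: 18 -> hit
pos 6: 45 -> hit
pos 7: 18 -> hit
pos 8: 45 -> hit
pos 9: 21 -> hit
pos 10: 18 -> hit
pos 11: 10 -> fault, evict 21, frames (18 45 10)
At position 11, page 21 is evicted.

21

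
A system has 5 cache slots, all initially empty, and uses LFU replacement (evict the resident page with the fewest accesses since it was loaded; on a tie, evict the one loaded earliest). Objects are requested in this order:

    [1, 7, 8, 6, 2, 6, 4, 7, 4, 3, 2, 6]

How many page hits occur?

1 → miss, frames (1)
7 → miss, frames (1 7)
8 → miss, frames (1 7 8)
6 → miss, frames (1 7 8 6)
2 → miss, frames (1 7 8 6 2)
6 → hit
4 → miss, evict 1, frames (7 8 6 2 4)
7 → hit
4 → hit
3 → miss, evict 8, frames (7 6 2 4 3)
2 → hit
6 → hit
Hits: 5.

5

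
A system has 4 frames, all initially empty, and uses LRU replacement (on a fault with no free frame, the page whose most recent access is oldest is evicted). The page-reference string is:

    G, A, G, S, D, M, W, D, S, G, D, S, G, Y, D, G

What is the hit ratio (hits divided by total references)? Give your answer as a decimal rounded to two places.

0.50

G: fault, frames (G)
A: fault, frames (G A)
G: hit
S: fault, frames (A G S)
D: fault, frames (A G S D)
M: fault, evict A, frames (G S D M)
W: fault, evict G, frames (S D M W)
D: hit
S: hit
G: fault, evict M, frames (W D S G)
D: hit
S: hit
G: hit
Y: fault, evict W, frames (D S G Y)
D: hit
G: hit
Hits: 8 of 16 references → 8/16 = 0.5000.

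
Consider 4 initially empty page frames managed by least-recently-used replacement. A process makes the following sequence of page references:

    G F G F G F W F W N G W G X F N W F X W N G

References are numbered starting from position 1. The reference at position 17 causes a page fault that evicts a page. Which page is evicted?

pos 1: G → fault, frames (G)
pos 2: F → fault, frames (G F)
pos 3: G → hit
pos 4: F → hit
pos 5: G → hit
pos 6: F → hit
pos 7: W → fault, frames (G F W)
pos 8: F → hit
pos 9: W → hit
pos 10: N → fault, frames (G F W N)
pos 11: G → hit
pos 12: W → hit
pos 13: G → hit
pos 14: X → fault, evict F, frames (N W G X)
pos 15: F → fault, evict N, frames (W G X F)
pos 16: N → fault, evict W, frames (G X F N)
pos 17: W → fault, evict G, frames (X F N W)
At position 17, page G is evicted.

G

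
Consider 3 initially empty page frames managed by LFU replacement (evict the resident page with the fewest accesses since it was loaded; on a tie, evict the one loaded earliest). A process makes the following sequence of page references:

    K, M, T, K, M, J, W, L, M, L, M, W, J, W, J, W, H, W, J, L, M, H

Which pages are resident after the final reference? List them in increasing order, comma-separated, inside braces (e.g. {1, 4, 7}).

K → fault, frames (K)
M → fault, frames (K M)
T → fault, frames (K M T)
K → hit
M → hit
J → fault, evict T, frames (K M J)
W → fault, evict J, frames (K M W)
L → fault, evict W, frames (K M L)
M → hit
L → hit
M → hit
W → fault, evict K, frames (M L W)
J → fault, evict W, frames (M L J)
W → fault, evict J, frames (M L W)
J → fault, evict W, frames (M L J)
W → fault, evict J, frames (M L W)
H → fault, evict W, frames (M L H)
W → fault, evict H, frames (M L W)
J → fault, evict W, frames (M L J)
L → hit
M → hit
H → fault, evict J, frames (M L H)

{H, L, M}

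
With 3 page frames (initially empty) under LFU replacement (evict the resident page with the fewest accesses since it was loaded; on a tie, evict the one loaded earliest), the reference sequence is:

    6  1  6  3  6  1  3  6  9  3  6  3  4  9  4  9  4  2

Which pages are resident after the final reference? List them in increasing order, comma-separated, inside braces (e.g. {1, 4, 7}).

{2, 3, 6}

6: miss, frames [6]
1: miss, frames [6, 1]
6: hit
3: miss, frames [6, 1, 3]
6: hit
1: hit
3: hit
6: hit
9: miss, evict 1, frames [6, 3, 9]
3: hit
6: hit
3: hit
4: miss, evict 9, frames [6, 3, 4]
9: miss, evict 4, frames [6, 3, 9]
4: miss, evict 9, frames [6, 3, 4]
9: miss, evict 4, frames [6, 3, 9]
4: miss, evict 9, frames [6, 3, 4]
2: miss, evict 4, frames [6, 3, 2]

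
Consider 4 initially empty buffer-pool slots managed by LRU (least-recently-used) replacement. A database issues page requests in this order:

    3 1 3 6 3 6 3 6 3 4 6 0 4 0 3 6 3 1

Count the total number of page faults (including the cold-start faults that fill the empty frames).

6

3 → miss, frames (3)
1 → miss, frames (3 1)
3 → hit
6 → miss, frames (1 3 6)
3 → hit
6 → hit
3 → hit
6 → hit
3 → hit
4 → miss, frames (1 6 3 4)
6 → hit
0 → miss, evict 1, frames (3 4 6 0)
4 → hit
0 → hit
3 → hit
6 → hit
3 → hit
1 → miss, evict 4, frames (0 6 3 1)
Page faults: 6.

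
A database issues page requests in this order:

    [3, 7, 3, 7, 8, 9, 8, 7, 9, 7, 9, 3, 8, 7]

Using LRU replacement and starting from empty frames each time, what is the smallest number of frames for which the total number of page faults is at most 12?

2

f=1: 14 faults
f=2: 9 faults
f=3: 7 faults
f=4: 4 faults
Smallest f with faults ≤ 12 is 2.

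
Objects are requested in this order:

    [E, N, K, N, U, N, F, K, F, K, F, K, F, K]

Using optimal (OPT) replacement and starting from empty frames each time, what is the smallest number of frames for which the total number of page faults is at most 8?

f=1: 14 faults
f=2: 6 faults
f=3: 5 faults
f=4: 5 faults
f=5: 5 faults
Smallest f with faults ≤ 8 is 2.

2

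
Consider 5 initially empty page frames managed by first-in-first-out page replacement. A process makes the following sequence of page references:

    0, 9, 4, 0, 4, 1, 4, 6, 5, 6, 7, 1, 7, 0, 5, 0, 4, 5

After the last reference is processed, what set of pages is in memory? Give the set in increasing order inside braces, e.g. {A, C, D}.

0: fault, frames [0]
9: fault, frames [0, 9]
4: fault, frames [0, 9, 4]
0: hit
4: hit
1: fault, frames [0, 9, 4, 1]
4: hit
6: fault, frames [0, 9, 4, 1, 6]
5: fault, evict 0, frames [9, 4, 1, 6, 5]
6: hit
7: fault, evict 9, frames [4, 1, 6, 5, 7]
1: hit
7: hit
0: fault, evict 4, frames [1, 6, 5, 7, 0]
5: hit
0: hit
4: fault, evict 1, frames [6, 5, 7, 0, 4]
5: hit

{0, 4, 5, 6, 7}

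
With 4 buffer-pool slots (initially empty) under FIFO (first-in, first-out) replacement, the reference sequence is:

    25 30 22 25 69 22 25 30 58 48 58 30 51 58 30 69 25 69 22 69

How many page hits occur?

25 -> miss, frames {25}
30 -> miss, frames {25,30}
22 -> miss, frames {25,30,22}
25 -> hit
69 -> miss, frames {25,30,22,69}
22 -> hit
25 -> hit
30 -> hit
58 -> miss, evict 25, frames {30,22,69,58}
48 -> miss, evict 30, frames {22,69,58,48}
58 -> hit
30 -> miss, evict 22, frames {69,58,48,30}
51 -> miss, evict 69, frames {58,48,30,51}
58 -> hit
30 -> hit
69 -> miss, evict 58, frames {48,30,51,69}
25 -> miss, evict 48, frames {30,51,69,25}
69 -> hit
22 -> miss, evict 30, frames {51,69,25,22}
69 -> hit
Hits: 9.

9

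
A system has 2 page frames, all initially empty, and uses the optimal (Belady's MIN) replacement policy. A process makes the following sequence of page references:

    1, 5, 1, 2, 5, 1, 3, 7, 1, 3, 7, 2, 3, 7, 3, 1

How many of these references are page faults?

1: miss, frames {1}
5: miss, frames {1,5}
1: hit
2: miss, evict 1, frames {5,2}
5: hit
1: miss, evict 5, frames {2,1}
3: miss, evict 2, frames {1,3}
7: miss, evict 3, frames {1,7}
1: hit
3: miss, evict 1, frames {7,3}
7: hit
2: miss, evict 7, frames {3,2}
3: hit
7: miss, evict 2, frames {3,7}
3: hit
1: miss, evict 7, frames {3,1}
Page faults: 10.

10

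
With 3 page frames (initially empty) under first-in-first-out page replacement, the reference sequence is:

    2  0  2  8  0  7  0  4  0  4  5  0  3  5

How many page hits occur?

6

2 -> miss, frames [2]
0 -> miss, frames [2, 0]
2 -> hit
8 -> miss, frames [2, 0, 8]
0 -> hit
7 -> miss, evict 2, frames [0, 8, 7]
0 -> hit
4 -> miss, evict 0, frames [8, 7, 4]
0 -> miss, evict 8, frames [7, 4, 0]
4 -> hit
5 -> miss, evict 7, frames [4, 0, 5]
0 -> hit
3 -> miss, evict 4, frames [0, 5, 3]
5 -> hit
Hits: 6.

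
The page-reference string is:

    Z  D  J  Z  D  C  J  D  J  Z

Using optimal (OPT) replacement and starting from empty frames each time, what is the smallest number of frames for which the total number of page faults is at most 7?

f=1: 10 faults
f=2: 7 faults
f=3: 5 faults
f=4: 4 faults
Smallest f with faults ≤ 7 is 2.

2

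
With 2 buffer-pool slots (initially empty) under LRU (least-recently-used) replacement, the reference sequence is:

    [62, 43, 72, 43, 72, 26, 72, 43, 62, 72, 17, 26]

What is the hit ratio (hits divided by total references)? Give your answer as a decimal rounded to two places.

0.25

62 -> miss, frames {62}
43 -> miss, frames {62,43}
72 -> miss, evict 62, frames {43,72}
43 -> hit
72 -> hit
26 -> miss, evict 43, frames {72,26}
72 -> hit
43 -> miss, evict 26, frames {72,43}
62 -> miss, evict 72, frames {43,62}
72 -> miss, evict 43, frames {62,72}
17 -> miss, evict 62, frames {72,17}
26 -> miss, evict 72, frames {17,26}
Hits: 3 of 12 references → 3/12 = 0.2500.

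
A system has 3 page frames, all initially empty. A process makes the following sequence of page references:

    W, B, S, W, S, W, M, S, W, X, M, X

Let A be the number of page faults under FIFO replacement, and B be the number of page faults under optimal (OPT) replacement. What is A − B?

1

Under FIFO: F F F . . . F . F F . . → 6 faults.
Under OPT: F F F . . . F . . F . . → 5 faults.
A − B = 6 − 5 = 1.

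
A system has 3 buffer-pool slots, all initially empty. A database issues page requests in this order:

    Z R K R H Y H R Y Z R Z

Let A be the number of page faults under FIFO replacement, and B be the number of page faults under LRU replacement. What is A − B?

Under FIFO: F F F . F F . F . F . . → 7 faults.
Under LRU: F F F . F F . . . F . . → 6 faults.
A − B = 7 − 6 = 1.

1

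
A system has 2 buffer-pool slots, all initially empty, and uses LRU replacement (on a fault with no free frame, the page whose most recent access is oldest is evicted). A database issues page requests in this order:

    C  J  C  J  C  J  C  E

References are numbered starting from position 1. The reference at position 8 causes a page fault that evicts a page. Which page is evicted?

pos 1: C: fault, frames (C)
pos 2: J: fault, frames (C J)
pos 3: C: hit
pos 4: J: hit
pos 5: C: hit
pos 6: J: hit
pos 7: C: hit
pos 8: E: fault, evict J, frames (C E)
At position 8, page J is evicted.

J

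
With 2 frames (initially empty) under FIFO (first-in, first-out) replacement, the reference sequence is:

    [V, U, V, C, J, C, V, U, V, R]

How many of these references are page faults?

V -> miss, frames [V]
U -> miss, frames [V, U]
V -> hit
C -> miss, evict V, frames [U, C]
J -> miss, evict U, frames [C, J]
C -> hit
V -> miss, evict C, frames [J, V]
U -> miss, evict J, frames [V, U]
V -> hit
R -> miss, evict V, frames [U, R]
Page faults: 7.

7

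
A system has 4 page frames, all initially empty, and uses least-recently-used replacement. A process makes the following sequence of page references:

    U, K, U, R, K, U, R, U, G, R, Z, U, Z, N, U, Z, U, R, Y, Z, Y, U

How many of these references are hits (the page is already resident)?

15

U: fault, frames {U}
K: fault, frames {U,K}
U: hit
R: fault, frames {K,U,R}
K: hit
U: hit
R: hit
U: hit
G: fault, frames {K,R,U,G}
R: hit
Z: fault, evict K, frames {U,G,R,Z}
U: hit
Z: hit
N: fault, evict G, frames {R,U,Z,N}
U: hit
Z: hit
U: hit
R: hit
Y: fault, evict N, frames {Z,U,R,Y}
Z: hit
Y: hit
U: hit
Hits: 15.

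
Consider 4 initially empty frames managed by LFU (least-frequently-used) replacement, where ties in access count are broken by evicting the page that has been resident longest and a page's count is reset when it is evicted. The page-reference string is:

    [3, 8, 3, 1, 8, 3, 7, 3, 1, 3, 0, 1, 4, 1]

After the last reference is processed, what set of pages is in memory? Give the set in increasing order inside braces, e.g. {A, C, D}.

{1, 3, 4, 8}

3: fault, frames (3)
8: fault, frames (3 8)
3: hit
1: fault, frames (3 8 1)
8: hit
3: hit
7: fault, frames (3 8 1 7)
3: hit
1: hit
3: hit
0: fault, evict 7, frames (3 8 1 0)
1: hit
4: fault, evict 0, frames (3 8 1 4)
1: hit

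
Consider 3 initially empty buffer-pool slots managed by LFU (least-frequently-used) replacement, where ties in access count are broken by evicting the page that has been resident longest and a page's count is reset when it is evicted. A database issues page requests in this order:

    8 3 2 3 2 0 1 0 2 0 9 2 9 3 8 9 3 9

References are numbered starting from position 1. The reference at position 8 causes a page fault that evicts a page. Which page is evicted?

pos 1: 8 -> miss, frames {8}
pos 2: 3 -> miss, frames {8,3}
pos 3: 2 -> miss, frames {8,3,2}
pos 4: 3 -> hit
pos 5: 2 -> hit
pos 6: 0 -> miss, evict 8, frames {3,2,0}
pos 7: 1 -> miss, evict 0, frames {3,2,1}
pos 8: 0 -> miss, evict 1, frames {3,2,0}
At position 8, page 1 is evicted.

1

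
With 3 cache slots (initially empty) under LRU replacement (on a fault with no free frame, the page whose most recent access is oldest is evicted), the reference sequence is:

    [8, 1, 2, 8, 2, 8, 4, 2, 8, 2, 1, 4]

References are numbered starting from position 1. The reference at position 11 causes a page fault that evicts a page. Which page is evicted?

pos 1: 8: miss, frames {8}
pos 2: 1: miss, frames {8,1}
pos 3: 2: miss, frames {8,1,2}
pos 4: 8: hit
pos 5: 2: hit
pos 6: 8: hit
pos 7: 4: miss, evict 1, frames {2,8,4}
pos 8: 2: hit
pos 9: 8: hit
pos 10: 2: hit
pos 11: 1: miss, evict 4, frames {8,2,1}
At position 11, page 4 is evicted.

4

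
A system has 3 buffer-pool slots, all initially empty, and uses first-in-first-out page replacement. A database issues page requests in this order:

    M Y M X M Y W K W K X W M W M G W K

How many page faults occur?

M → miss, frames [M]
Y → miss, frames [M, Y]
M → hit
X → miss, frames [M, Y, X]
M → hit
Y → hit
W → miss, evict M, frames [Y, X, W]
K → miss, evict Y, frames [X, W, K]
W → hit
K → hit
X → hit
W → hit
M → miss, evict X, frames [W, K, M]
W → hit
M → hit
G → miss, evict W, frames [K, M, G]
W → miss, evict K, frames [M, G, W]
K → miss, evict M, frames [G, W, K]
Page faults: 9.

9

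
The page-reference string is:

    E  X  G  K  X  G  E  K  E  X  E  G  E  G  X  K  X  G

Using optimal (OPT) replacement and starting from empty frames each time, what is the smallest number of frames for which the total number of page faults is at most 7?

f=1: 18 faults
f=2: 11 faults
f=3: 7 faults
f=4: 4 faults
Smallest f with faults ≤ 7 is 3.

3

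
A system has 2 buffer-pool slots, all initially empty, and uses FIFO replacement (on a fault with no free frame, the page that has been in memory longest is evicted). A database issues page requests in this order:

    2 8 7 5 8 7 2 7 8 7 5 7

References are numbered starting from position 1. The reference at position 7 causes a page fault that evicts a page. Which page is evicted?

8

pos 1: 2 → fault, frames {2}
pos 2: 8 → fault, frames {2,8}
pos 3: 7 → fault, evict 2, frames {8,7}
pos 4: 5 → fault, evict 8, frames {7,5}
pos 5: 8 → fault, evict 7, frames {5,8}
pos 6: 7 → fault, evict 5, frames {8,7}
pos 7: 2 → fault, evict 8, frames {7,2}
At position 7, page 8 is evicted.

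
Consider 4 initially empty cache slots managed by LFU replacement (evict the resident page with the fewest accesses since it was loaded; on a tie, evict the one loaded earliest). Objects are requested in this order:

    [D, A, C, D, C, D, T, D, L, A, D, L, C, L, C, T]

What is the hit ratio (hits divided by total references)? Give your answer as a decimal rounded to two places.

0.56

D: fault, frames [D]
A: fault, frames [D, A]
C: fault, frames [D, A, C]
D: hit
C: hit
D: hit
T: fault, frames [D, A, C, T]
D: hit
L: fault, evict A, frames [D, C, T, L]
A: fault, evict T, frames [D, C, L, A]
D: hit
L: hit
C: hit
L: hit
C: hit
T: fault, evict A, frames [D, C, L, T]
Hits: 9 of 16 references → 9/16 = 0.5625.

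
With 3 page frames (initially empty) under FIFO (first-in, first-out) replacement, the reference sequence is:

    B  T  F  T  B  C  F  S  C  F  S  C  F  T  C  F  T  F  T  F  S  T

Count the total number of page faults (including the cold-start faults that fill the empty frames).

B: miss, frames [B]
T: miss, frames [B, T]
F: miss, frames [B, T, F]
T: hit
B: hit
C: miss, evict B, frames [T, F, C]
F: hit
S: miss, evict T, frames [F, C, S]
C: hit
F: hit
S: hit
C: hit
F: hit
T: miss, evict F, frames [C, S, T]
C: hit
F: miss, evict C, frames [S, T, F]
T: hit
F: hit
T: hit
F: hit
S: hit
T: hit
Page faults: 7.

7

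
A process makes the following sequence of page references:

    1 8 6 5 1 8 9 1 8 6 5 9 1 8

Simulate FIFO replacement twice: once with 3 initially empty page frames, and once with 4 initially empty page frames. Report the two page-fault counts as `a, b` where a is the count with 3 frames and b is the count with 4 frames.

3 frames: F F F F F F F . . F F . F F → 11 faults.
4 frames: F F F F . . F F F F F F F F → 12 faults.
12 > 11: adding a frame increased faults — Belady's anomaly.

11, 12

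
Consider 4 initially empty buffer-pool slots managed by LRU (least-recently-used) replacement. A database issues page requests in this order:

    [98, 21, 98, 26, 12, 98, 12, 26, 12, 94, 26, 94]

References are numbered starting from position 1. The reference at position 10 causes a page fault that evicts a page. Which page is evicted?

21

pos 1: 98 → miss, frames [98]
pos 2: 21 → miss, frames [98, 21]
pos 3: 98 → hit
pos 4: 26 → miss, frames [21, 98, 26]
pos 5: 12 → miss, frames [21, 98, 26, 12]
pos 6: 98 → hit
pos 7: 12 → hit
pos 8: 26 → hit
pos 9: 12 → hit
pos 10: 94 → miss, evict 21, frames [98, 26, 12, 94]
At position 10, page 21 is evicted.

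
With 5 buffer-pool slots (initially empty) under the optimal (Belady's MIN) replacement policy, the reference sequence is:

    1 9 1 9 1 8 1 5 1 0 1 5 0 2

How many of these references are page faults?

6

1: fault, frames {1}
9: fault, frames {1,9}
1: hit
9: hit
1: hit
8: fault, frames {1,9,8}
1: hit
5: fault, frames {1,9,8,5}
1: hit
0: fault, frames {1,9,8,5,0}
1: hit
5: hit
0: hit
2: fault, evict 0, frames {1,9,8,5,2}
Page faults: 6.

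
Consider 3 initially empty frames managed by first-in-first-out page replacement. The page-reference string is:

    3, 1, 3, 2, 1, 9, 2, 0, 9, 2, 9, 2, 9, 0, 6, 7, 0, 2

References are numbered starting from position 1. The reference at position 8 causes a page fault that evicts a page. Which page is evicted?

1

pos 1: 3 -> miss, frames [3]
pos 2: 1 -> miss, frames [3, 1]
pos 3: 3 -> hit
pos 4: 2 -> miss, frames [3, 1, 2]
pos 5: 1 -> hit
pos 6: 9 -> miss, evict 3, frames [1, 2, 9]
pos 7: 2 -> hit
pos 8: 0 -> miss, evict 1, frames [2, 9, 0]
At position 8, page 1 is evicted.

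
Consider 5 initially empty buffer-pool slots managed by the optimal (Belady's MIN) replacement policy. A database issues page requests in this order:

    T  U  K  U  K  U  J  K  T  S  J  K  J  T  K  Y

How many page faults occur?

6

T → miss, frames (T)
U → miss, frames (T U)
K → miss, frames (T U K)
U → hit
K → hit
U → hit
J → miss, frames (T U K J)
K → hit
T → hit
S → miss, frames (T U K J S)
J → hit
K → hit
J → hit
T → hit
K → hit
Y → miss, evict S, frames (T U K J Y)
Page faults: 6.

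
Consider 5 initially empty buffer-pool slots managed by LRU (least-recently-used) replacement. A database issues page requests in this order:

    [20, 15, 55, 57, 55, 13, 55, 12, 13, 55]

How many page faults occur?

6

20: fault, frames [20]
15: fault, frames [20, 15]
55: fault, frames [20, 15, 55]
57: fault, frames [20, 15, 55, 57]
55: hit
13: fault, frames [20, 15, 57, 55, 13]
55: hit
12: fault, evict 20, frames [15, 57, 13, 55, 12]
13: hit
55: hit
Page faults: 6.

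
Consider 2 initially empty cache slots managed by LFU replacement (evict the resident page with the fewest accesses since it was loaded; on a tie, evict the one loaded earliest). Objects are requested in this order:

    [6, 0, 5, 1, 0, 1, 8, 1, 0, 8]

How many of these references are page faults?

8

6 -> fault, frames {6}
0 -> fault, frames {6,0}
5 -> fault, evict 6, frames {0,5}
1 -> fault, evict 0, frames {5,1}
0 -> fault, evict 5, frames {1,0}
1 -> hit
8 -> fault, evict 0, frames {1,8}
1 -> hit
0 -> fault, evict 8, frames {1,0}
8 -> fault, evict 0, frames {1,8}
Page faults: 8.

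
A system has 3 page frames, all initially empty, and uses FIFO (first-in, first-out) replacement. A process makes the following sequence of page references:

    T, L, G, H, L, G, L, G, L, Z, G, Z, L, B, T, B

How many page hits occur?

8

T: miss, frames [T]
L: miss, frames [T, L]
G: miss, frames [T, L, G]
H: miss, evict T, frames [L, G, H]
L: hit
G: hit
L: hit
G: hit
L: hit
Z: miss, evict L, frames [G, H, Z]
G: hit
Z: hit
L: miss, evict G, frames [H, Z, L]
B: miss, evict H, frames [Z, L, B]
T: miss, evict Z, frames [L, B, T]
B: hit
Hits: 8.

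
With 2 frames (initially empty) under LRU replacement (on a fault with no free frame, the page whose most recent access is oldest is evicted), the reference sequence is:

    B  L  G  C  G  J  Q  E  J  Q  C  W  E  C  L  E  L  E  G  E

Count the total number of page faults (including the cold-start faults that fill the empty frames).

B → fault, frames {B}
L → fault, frames {B,L}
G → fault, evict B, frames {L,G}
C → fault, evict L, frames {G,C}
G → hit
J → fault, evict C, frames {G,J}
Q → fault, evict G, frames {J,Q}
E → fault, evict J, frames {Q,E}
J → fault, evict Q, frames {E,J}
Q → fault, evict E, frames {J,Q}
C → fault, evict J, frames {Q,C}
W → fault, evict Q, frames {C,W}
E → fault, evict C, frames {W,E}
C → fault, evict W, frames {E,C}
L → fault, evict E, frames {C,L}
E → fault, evict C, frames {L,E}
L → hit
E → hit
G → fault, evict L, frames {E,G}
E → hit
Page faults: 16.

16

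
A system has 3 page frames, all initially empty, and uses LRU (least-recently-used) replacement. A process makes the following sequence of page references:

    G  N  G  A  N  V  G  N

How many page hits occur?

G → fault, frames {G}
N → fault, frames {G,N}
G → hit
A → fault, frames {N,G,A}
N → hit
V → fault, evict G, frames {A,N,V}
G → fault, evict A, frames {N,V,G}
N → hit
Hits: 3.

3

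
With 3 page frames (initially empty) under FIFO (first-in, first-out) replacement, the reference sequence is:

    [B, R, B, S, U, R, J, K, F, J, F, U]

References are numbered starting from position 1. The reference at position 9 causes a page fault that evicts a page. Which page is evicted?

pos 1: B -> miss, frames {B}
pos 2: R -> miss, frames {B,R}
pos 3: B -> hit
pos 4: S -> miss, frames {B,R,S}
pos 5: U -> miss, evict B, frames {R,S,U}
pos 6: R -> hit
pos 7: J -> miss, evict R, frames {S,U,J}
pos 8: K -> miss, evict S, frames {U,J,K}
pos 9: F -> miss, evict U, frames {J,K,F}
At position 9, page U is evicted.

U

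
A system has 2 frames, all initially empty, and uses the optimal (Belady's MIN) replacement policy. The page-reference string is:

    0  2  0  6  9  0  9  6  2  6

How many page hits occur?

4

0: fault, frames [0]
2: fault, frames [0, 2]
0: hit
6: fault, evict 2, frames [0, 6]
9: fault, evict 6, frames [0, 9]
0: hit
9: hit
6: fault, evict 9, frames [0, 6]
2: fault, evict 0, frames [6, 2]
6: hit
Hits: 4.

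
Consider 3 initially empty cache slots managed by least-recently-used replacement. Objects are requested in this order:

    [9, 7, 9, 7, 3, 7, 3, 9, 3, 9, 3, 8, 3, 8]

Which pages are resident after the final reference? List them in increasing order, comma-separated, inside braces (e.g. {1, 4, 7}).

9 → fault, frames (9)
7 → fault, frames (9 7)
9 → hit
7 → hit
3 → fault, frames (9 7 3)
7 → hit
3 → hit
9 → hit
3 → hit
9 → hit
3 → hit
8 → fault, evict 7, frames (9 3 8)
3 → hit
8 → hit

{3, 8, 9}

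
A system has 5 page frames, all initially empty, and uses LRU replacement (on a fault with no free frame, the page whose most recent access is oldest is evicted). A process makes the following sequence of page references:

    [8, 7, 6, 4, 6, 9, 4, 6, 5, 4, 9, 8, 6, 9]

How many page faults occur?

8 → miss, frames [8]
7 → miss, frames [8, 7]
6 → miss, frames [8, 7, 6]
4 → miss, frames [8, 7, 6, 4]
6 → hit
9 → miss, frames [8, 7, 4, 6, 9]
4 → hit
6 → hit
5 → miss, evict 8, frames [7, 9, 4, 6, 5]
4 → hit
9 → hit
8 → miss, evict 7, frames [6, 5, 4, 9, 8]
6 → hit
9 → hit
Page faults: 7.

7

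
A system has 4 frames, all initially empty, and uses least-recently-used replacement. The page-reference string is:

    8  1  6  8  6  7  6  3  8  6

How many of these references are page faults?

5

8 -> fault, frames [8]
1 -> fault, frames [8, 1]
6 -> fault, frames [8, 1, 6]
8 -> hit
6 -> hit
7 -> fault, frames [1, 8, 6, 7]
6 -> hit
3 -> fault, evict 1, frames [8, 7, 6, 3]
8 -> hit
6 -> hit
Page faults: 5.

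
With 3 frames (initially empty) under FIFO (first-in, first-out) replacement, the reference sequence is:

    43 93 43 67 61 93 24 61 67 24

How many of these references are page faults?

5

43 -> miss, frames {43}
93 -> miss, frames {43,93}
43 -> hit
67 -> miss, frames {43,93,67}
61 -> miss, evict 43, frames {93,67,61}
93 -> hit
24 -> miss, evict 93, frames {67,61,24}
61 -> hit
67 -> hit
24 -> hit
Page faults: 5.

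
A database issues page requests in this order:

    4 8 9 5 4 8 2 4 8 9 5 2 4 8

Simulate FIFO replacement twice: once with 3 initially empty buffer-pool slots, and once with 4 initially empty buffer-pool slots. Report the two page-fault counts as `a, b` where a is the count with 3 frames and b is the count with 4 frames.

11, 12

3 frames: F F F F F F F . . F F . F F → 11 faults.
4 frames: F F F F . . F F F F F F F F → 12 faults.
12 > 11: adding a frame increased faults — Belady's anomaly.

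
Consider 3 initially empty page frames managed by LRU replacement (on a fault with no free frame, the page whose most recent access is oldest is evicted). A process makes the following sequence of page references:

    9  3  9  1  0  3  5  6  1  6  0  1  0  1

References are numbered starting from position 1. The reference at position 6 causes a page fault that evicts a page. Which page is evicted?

pos 1: 9 -> fault, frames (9)
pos 2: 3 -> fault, frames (9 3)
pos 3: 9 -> hit
pos 4: 1 -> fault, frames (3 9 1)
pos 5: 0 -> fault, evict 3, frames (9 1 0)
pos 6: 3 -> fault, evict 9, frames (1 0 3)
At position 6, page 9 is evicted.

9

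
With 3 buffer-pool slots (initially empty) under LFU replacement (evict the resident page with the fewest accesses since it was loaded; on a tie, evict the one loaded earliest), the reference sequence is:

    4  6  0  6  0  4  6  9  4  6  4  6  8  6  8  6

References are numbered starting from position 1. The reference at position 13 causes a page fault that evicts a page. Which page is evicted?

pos 1: 4 -> miss, frames [4]
pos 2: 6 -> miss, frames [4, 6]
pos 3: 0 -> miss, frames [4, 6, 0]
pos 4: 6 -> hit
pos 5: 0 -> hit
pos 6: 4 -> hit
pos 7: 6 -> hit
pos 8: 9 -> miss, evict 4, frames [6, 0, 9]
pos 9: 4 -> miss, evict 9, frames [6, 0, 4]
pos 10: 6 -> hit
pos 11: 4 -> hit
pos 12: 6 -> hit
pos 13: 8 -> miss, evict 0, frames [6, 4, 8]
At position 13, page 0 is evicted.

0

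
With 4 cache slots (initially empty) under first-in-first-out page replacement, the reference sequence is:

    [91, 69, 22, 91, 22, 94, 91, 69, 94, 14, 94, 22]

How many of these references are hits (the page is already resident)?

91 -> fault, frames (91)
69 -> fault, frames (91 69)
22 -> fault, frames (91 69 22)
91 -> hit
22 -> hit
94 -> fault, frames (91 69 22 94)
91 -> hit
69 -> hit
94 -> hit
14 -> fault, evict 91, frames (69 22 94 14)
94 -> hit
22 -> hit
Hits: 7.

7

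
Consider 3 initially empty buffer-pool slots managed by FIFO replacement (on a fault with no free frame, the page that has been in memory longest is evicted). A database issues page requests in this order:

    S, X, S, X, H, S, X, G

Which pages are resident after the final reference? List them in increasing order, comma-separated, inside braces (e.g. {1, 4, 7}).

S → fault, frames (S)
X → fault, frames (S X)
S → hit
X → hit
H → fault, frames (S X H)
S → hit
X → hit
G → fault, evict S, frames (X H G)

{G, H, X}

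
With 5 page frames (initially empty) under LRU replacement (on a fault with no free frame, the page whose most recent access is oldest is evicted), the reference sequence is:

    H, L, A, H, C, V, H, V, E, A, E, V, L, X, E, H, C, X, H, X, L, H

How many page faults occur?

10

H → miss, frames (H)
L → miss, frames (H L)
A → miss, frames (H L A)
H → hit
C → miss, frames (L A H C)
V → miss, frames (L A H C V)
H → hit
V → hit
E → miss, evict L, frames (A C H V E)
A → hit
E → hit
V → hit
L → miss, evict C, frames (H A E V L)
X → miss, evict H, frames (A E V L X)
E → hit
H → miss, evict A, frames (V L X E H)
C → miss, evict V, frames (L X E H C)
X → hit
H → hit
X → hit
L → hit
H → hit
Page faults: 10.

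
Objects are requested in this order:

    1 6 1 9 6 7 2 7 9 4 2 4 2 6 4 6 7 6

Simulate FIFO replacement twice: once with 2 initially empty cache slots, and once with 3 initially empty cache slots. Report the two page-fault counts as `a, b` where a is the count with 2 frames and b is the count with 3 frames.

12, 8

2 frames: F F . F . F F . F F F . . F F . F F → 12 faults.
3 frames: F F . F . F F . . F . . . F . . F . → 8 faults.
8 < 12: adding a frame reduced faults, as is typical.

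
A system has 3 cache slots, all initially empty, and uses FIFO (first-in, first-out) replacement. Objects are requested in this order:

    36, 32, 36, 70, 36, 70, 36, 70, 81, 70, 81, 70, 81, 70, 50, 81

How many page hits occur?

36 -> miss, frames [36]
32 -> miss, frames [36, 32]
36 -> hit
70 -> miss, frames [36, 32, 70]
36 -> hit
70 -> hit
36 -> hit
70 -> hit
81 -> miss, evict 36, frames [32, 70, 81]
70 -> hit
81 -> hit
70 -> hit
81 -> hit
70 -> hit
50 -> miss, evict 32, frames [70, 81, 50]
81 -> hit
Hits: 11.

11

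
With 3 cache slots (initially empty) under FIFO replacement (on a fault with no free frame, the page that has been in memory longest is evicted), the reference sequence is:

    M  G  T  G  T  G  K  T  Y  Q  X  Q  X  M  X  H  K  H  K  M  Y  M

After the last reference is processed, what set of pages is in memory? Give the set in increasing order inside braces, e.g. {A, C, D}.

M: miss, frames [M]
G: miss, frames [M, G]
T: miss, frames [M, G, T]
G: hit
T: hit
G: hit
K: miss, evict M, frames [G, T, K]
T: hit
Y: miss, evict G, frames [T, K, Y]
Q: miss, evict T, frames [K, Y, Q]
X: miss, evict K, frames [Y, Q, X]
Q: hit
X: hit
M: miss, evict Y, frames [Q, X, M]
X: hit
H: miss, evict Q, frames [X, M, H]
K: miss, evict X, frames [M, H, K]
H: hit
K: hit
M: hit
Y: miss, evict M, frames [H, K, Y]
M: miss, evict H, frames [K, Y, M]

{K, M, Y}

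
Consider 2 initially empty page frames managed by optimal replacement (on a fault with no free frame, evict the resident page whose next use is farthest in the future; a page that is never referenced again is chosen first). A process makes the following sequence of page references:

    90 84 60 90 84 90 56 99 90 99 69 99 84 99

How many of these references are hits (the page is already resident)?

6

90 → miss, frames [90]
84 → miss, frames [90, 84]
60 → miss, evict 84, frames [90, 60]
90 → hit
84 → miss, evict 60, frames [90, 84]
90 → hit
56 → miss, evict 84, frames [90, 56]
99 → miss, evict 56, frames [90, 99]
90 → hit
99 → hit
69 → miss, evict 90, frames [99, 69]
99 → hit
84 → miss, evict 69, frames [99, 84]
99 → hit
Hits: 6.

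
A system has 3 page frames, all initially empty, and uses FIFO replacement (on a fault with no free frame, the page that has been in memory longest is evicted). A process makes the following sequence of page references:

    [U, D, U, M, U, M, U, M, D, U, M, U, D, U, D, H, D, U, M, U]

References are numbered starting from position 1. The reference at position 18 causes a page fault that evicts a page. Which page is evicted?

D

pos 1: U → miss, frames (U)
pos 2: D → miss, frames (U D)
pos 3: U → hit
pos 4: M → miss, frames (U D M)
pos 5: U → hit
pos 6: M → hit
pos 7: U → hit
pos 8: M → hit
pos 9: D → hit
pos 10: U → hit
pos 11: M → hit
pos 12: U → hit
pos 13: D → hit
pos 14: U → hit
pos 15: D → hit
pos 16: H → miss, evict U, frames (D M H)
pos 17: D → hit
pos 18: U → miss, evict D, frames (M H U)
At position 18, page D is evicted.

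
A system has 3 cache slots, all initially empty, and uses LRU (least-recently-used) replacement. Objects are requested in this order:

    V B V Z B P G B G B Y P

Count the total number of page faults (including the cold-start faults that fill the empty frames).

7

V -> fault, frames {V}
B -> fault, frames {V,B}
V -> hit
Z -> fault, frames {B,V,Z}
B -> hit
P -> fault, evict V, frames {Z,B,P}
G -> fault, evict Z, frames {B,P,G}
B -> hit
G -> hit
B -> hit
Y -> fault, evict P, frames {G,B,Y}
P -> fault, evict G, frames {B,Y,P}
Page faults: 7.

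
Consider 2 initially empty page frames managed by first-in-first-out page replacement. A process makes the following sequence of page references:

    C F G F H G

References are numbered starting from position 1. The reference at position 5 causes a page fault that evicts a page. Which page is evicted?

F

pos 1: C: fault, frames [C]
pos 2: F: fault, frames [C, F]
pos 3: G: fault, evict C, frames [F, G]
pos 4: F: hit
pos 5: H: fault, evict F, frames [G, H]
At position 5, page F is evicted.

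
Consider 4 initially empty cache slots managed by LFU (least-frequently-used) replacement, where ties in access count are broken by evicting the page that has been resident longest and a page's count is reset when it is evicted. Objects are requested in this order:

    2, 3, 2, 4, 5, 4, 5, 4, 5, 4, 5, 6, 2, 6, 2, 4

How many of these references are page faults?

5

2 -> miss, frames {2}
3 -> miss, frames {2,3}
2 -> hit
4 -> miss, frames {2,3,4}
5 -> miss, frames {2,3,4,5}
4 -> hit
5 -> hit
4 -> hit
5 -> hit
4 -> hit
5 -> hit
6 -> miss, evict 3, frames {2,4,5,6}
2 -> hit
6 -> hit
2 -> hit
4 -> hit
Page faults: 5.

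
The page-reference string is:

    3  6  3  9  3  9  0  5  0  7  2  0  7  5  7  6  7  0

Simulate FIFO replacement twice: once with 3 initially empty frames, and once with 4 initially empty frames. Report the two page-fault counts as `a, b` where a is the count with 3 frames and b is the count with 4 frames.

3 frames: F F . F . . F F . F F F . F F F . F → 12 faults.
4 frames: F F . F . . F F . F F . . . . F . F → 9 faults.
9 < 12: adding a frame reduced faults, as is typical.

12, 9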